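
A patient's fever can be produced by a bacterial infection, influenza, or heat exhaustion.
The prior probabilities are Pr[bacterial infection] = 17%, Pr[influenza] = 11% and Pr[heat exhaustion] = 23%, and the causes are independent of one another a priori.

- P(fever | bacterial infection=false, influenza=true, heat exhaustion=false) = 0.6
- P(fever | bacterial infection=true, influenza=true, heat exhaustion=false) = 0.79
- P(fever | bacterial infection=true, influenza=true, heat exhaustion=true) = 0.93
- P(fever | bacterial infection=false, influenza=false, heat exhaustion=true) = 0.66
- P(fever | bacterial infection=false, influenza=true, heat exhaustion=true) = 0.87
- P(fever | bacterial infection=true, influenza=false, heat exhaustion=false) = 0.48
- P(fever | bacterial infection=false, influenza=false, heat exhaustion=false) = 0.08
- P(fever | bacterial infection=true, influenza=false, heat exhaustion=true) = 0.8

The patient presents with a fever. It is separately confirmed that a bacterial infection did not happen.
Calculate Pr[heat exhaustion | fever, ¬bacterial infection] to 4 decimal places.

Sum P(fever|·) weighted by the priors over the 4 (influenza, heat exhaustion) configurations:
  P(fever | ¬bacterial infection) = 0.08·0.89·0.77 + 0.66·0.89·0.23 + 0.6·0.11·0.77 + 0.87·0.11·0.23
        = 0.054824 + 0.135102 + 0.050820 + 0.022011 = 0.262757
The terms with heat exhaustion present sum to 0.157113, so
  P(heat exhaustion | fever, ¬bacterial infection) = 0.157113 / 0.262757 ≈ 0.5979

Pr[heat exhaustion | fever, ¬bacterial infection] ≈ 0.5979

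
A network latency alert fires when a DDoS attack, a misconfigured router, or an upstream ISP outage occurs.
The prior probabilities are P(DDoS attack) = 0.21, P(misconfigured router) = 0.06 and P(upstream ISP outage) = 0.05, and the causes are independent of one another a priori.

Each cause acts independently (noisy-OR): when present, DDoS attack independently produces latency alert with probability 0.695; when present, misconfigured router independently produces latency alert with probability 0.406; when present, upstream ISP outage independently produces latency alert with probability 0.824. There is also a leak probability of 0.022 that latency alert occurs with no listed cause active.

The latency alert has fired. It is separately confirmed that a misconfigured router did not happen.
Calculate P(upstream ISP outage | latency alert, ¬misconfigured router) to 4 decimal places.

P(upstream ISP outage | latency alert, ¬misconfigured router) ≈ 0.2142

Under noisy-OR, P(latency alert | causes) = 1 − (1−0.022)·∏(1−qᵢ) over the active causes.
P(latency alert | ¬misconfigured router) = 0.022·0.79·0.95 + 0.827872·0.79·0.05 + 0.70171·0.21·0.95 + 0.947501·0.21·0.05 = 0.016511 + 0.032701 + 0.139991 + 0.009949 = 0.199152
The upstream ISP outage-present share is 0.032701 + 0.009949 = 0.042650.
Hence the posterior is 0.042650/0.199152 ≈ 0.2142.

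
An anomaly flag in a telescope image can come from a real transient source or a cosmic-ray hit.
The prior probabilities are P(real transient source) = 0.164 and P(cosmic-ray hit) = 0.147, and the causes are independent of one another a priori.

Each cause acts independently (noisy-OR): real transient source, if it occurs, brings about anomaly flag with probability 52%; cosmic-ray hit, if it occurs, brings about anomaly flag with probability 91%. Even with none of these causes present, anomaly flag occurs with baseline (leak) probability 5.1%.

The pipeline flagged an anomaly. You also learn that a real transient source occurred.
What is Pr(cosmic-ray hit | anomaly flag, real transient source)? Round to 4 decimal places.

Under noisy-OR, P(anomaly flag | causes) = 1 − (1−0.051)·∏(1−qᵢ) over the active causes.
For the numerator, keep only cosmic-ray hit=true terms: 0.959003·0.147 = 0.140973
Normalizer over all consistent configurations: 0.54448·0.853 + 0.959003·0.147 = 0.605414
P(cosmic-ray hit | anomaly flag, real transient source) = 0.140973/0.605414 ≈ 0.2329

Pr(cosmic-ray hit | anomaly flag, real transient source) ≈ 0.2329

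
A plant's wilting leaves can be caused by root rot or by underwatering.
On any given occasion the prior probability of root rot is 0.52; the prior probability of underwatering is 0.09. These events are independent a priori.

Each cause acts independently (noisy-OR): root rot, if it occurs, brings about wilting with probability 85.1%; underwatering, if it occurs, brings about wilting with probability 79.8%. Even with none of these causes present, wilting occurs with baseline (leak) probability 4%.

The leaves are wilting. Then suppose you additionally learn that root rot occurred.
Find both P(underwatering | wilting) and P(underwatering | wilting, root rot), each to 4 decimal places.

Under noisy-OR, P(wilting | causes) = 1 − (1−0.04)·∏(1−qᵢ) over the active causes.
P(wilting) = 0.04·0.48·0.91 + 0.80608·0.48·0.09 + 0.85696·0.52·0.91 + 0.971106·0.52·0.09 = 0.017472 + 0.034823 + 0.405513 + 0.045448 = 0.503256
The underwatering-present share is 0.034823 + 0.045448 = 0.080271.
So P(underwatering | wilting) = 0.080271/0.503256 ≈ 0.1595.

Now also conditioning on root rot=true:
Numerator (weight on configurations with underwatering): 0.971106*0.09 = 0.087400
The normalizing constant is 0.85696*0.91 + 0.971106*0.09 = 0.867234
P(underwatering | wilting, root rot) = 0.087400/0.867234 ≈ 0.1008
— root rot explains away the evidence for underwatering.

P(underwatering | wilting) ≈ 0.1595; P(underwatering | wilting, root rot) ≈ 0.1008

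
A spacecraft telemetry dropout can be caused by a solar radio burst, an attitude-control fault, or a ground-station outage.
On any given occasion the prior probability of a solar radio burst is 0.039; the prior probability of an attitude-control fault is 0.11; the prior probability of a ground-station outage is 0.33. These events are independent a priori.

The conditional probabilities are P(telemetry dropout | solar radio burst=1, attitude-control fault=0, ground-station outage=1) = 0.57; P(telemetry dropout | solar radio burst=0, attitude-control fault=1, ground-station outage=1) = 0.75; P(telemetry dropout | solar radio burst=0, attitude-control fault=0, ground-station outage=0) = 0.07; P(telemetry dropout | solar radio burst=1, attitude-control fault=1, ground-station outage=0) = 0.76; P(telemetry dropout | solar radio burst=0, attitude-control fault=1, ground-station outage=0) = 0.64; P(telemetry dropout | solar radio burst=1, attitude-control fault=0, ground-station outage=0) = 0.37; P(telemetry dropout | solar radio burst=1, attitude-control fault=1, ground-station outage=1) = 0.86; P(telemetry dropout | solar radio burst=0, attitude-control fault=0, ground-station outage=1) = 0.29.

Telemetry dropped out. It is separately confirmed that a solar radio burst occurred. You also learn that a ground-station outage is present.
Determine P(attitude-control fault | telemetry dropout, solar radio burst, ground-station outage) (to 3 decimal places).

P(attitude-control fault | telemetry dropout, solar radio burst, ground-station outage) ≈ 0.157

P(telemetry dropout | solar radio burst, ground-station outage) = 0.57×0.89 + 0.86×0.11 = 0.507300 + 0.094600 = 0.601900
Of this, 0.094600 comes from 0.86×0.11 (the attitude-control fault=true cases).
Hence the posterior is 0.094600/0.601900 ≈ 0.157.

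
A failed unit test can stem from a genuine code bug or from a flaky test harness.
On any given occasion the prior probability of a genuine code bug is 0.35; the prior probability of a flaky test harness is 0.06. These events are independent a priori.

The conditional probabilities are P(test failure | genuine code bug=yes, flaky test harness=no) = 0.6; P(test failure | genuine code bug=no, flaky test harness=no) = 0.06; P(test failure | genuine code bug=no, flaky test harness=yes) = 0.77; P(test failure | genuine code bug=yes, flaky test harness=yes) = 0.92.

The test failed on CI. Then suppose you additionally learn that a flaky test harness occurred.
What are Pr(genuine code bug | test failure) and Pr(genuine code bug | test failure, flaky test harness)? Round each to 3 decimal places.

P(test failure) = 0.06*0.65*0.94 + 0.77*0.65*0.06 + 0.6*0.35*0.94 + 0.92*0.35*0.06 = 0.036660 + 0.030030 + 0.197400 + 0.019320 = 0.283410
Restricting to configurations with genuine code bug present: 0.197400 + 0.019320 = 0.216720.
Hence the posterior is 0.216720/0.283410 ≈ 0.765.

Now condition on the additional information:
P(test failure | flaky test harness) = 0.77×0.65 + 0.92×0.35 = 0.500500 + 0.322000 = 0.822500
Restricting to configurations with genuine code bug present: 0.92×0.35 = 0.322000.
P(genuine code bug | test failure, flaky test harness) = 0.322000 / 0.822500 ≈ 0.391
This is intercausal reasoning (explaining away): once flaky test harness accounts for the test failure, genuine code bug becomes less likely.

Pr(genuine code bug | test failure) ≈ 0.765; Pr(genuine code bug | test failure, flaky test harness) ≈ 0.391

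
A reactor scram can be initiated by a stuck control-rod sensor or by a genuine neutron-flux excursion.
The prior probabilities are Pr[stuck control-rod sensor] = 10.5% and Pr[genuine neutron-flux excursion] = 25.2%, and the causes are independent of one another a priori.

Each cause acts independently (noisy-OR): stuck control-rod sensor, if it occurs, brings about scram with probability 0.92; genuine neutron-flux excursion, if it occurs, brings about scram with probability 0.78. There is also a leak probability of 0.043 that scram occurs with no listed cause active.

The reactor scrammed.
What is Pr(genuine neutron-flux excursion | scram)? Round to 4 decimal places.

Under noisy-OR, P(scram | causes) = 1 − (1−0.043)·∏(1−qᵢ) over the active causes.
P(scram) = 0.043·0.895·0.748 + 0.78946·0.895·0.252 + 0.92344·0.105·0.748 + 0.983157·0.105·0.252 = 0.028787 + 0.178055 + 0.072527 + 0.026014 = 0.305383
Of this, 0.204069 comes from 0.178055 + 0.026014 (the genuine neutron-flux excursion=true cases).
P(genuine neutron-flux excursion | scram) = 0.204069 / 0.305383 ≈ 0.6682

Pr(genuine neutron-flux excursion | scram) ≈ 0.6682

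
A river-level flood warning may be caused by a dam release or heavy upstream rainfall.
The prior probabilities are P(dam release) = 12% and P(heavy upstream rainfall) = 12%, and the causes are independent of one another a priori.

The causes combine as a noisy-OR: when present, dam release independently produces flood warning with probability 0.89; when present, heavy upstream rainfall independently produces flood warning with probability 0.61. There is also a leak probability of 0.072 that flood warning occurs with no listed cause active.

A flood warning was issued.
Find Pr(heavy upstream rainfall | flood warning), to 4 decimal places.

Pr(heavy upstream rainfall | flood warning) ≈ 0.3504

Under noisy-OR, P(flood warning | causes) = 1 − (1−0.072)·∏(1−qᵢ) over the active causes.
P(flood warning) = 0.072*0.88*0.88 + 0.63808*0.88*0.12 + 0.89792*0.12*0.88 + 0.960189*0.12*0.12 = 0.055757 + 0.067381 + 0.094820 + 0.013827 = 0.231785
The heavy upstream rainfall-present share is 0.067381 + 0.013827 = 0.081208.
So P(heavy upstream rainfall | flood warning) = 0.081208/0.231785 ≈ 0.3504.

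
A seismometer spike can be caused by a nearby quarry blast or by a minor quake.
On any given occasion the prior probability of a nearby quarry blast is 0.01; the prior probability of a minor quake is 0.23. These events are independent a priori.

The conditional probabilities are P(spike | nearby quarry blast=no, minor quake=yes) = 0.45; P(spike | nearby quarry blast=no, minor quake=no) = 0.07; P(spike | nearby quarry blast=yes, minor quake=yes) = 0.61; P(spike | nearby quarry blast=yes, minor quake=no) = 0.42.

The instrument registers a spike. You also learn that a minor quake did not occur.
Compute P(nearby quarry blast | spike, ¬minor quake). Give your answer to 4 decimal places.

Numerator (weight on configurations with nearby quarry blast): 0.42*0.01 = 0.004200
The normalizing constant is 0.07*0.99 + 0.42*0.01 = 0.073500
P(nearby quarry blast | spike, ¬minor quake) = 0.004200/0.073500 ≈ 0.0571

P(nearby quarry blast | spike, ¬minor quake) ≈ 0.0571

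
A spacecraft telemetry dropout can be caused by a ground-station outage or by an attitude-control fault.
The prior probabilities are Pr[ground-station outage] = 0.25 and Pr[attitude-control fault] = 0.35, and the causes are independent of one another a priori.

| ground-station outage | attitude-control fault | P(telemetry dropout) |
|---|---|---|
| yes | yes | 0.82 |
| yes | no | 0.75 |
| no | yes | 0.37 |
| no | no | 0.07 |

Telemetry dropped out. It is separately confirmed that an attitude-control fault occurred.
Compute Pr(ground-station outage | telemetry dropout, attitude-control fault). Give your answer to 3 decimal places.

Pr(ground-station outage | telemetry dropout, attitude-control fault) ≈ 0.425

P(telemetry dropout | attitude-control fault) = 0.37×0.75 + 0.82×0.25 = 0.277500 + 0.205000 = 0.482500
Restricting to configurations with ground-station outage present: 0.82×0.25 = 0.205000.
So P(ground-station outage | telemetry dropout, attitude-control fault) = 0.205000/0.482500 ≈ 0.425.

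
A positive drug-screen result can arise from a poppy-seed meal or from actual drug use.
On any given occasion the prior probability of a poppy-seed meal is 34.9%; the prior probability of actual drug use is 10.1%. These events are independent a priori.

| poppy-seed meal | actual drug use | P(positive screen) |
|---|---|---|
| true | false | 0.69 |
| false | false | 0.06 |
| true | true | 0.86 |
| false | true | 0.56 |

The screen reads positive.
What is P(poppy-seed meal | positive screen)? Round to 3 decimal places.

P(poppy-seed meal | positive screen) ≈ 0.774

By total probability over the 4 (poppy-seed meal, actual drug use) configurations:
  P(positive screen) = 0.06*0.651*0.899 + 0.56*0.651*0.101 + 0.69*0.349*0.899 + 0.86*0.349*0.101
        = 0.035115 + 0.036821 + 0.216488 + 0.030314 = 0.318738
The terms with poppy-seed meal present sum to 0.246802, so
  P(poppy-seed meal | positive screen) = 0.246802 / 0.318738 ≈ 0.774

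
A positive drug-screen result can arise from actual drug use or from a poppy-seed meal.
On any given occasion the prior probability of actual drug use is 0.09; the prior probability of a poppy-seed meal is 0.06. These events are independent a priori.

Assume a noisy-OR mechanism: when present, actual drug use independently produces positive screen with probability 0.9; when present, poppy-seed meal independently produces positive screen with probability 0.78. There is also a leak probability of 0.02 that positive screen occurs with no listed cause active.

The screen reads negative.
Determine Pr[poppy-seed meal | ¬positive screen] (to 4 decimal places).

Pr[poppy-seed meal | ¬positive screen] ≈ 0.0138

Under noisy-OR, P(positive screen | causes) = 1 − (1−0.02)·∏(1−qᵢ) over the active causes.
Sum P(¬positive screen|·) weighted by the priors over the 4 (actual drug use, poppy-seed meal) configurations:
  P(¬positive screen) = 0.98×0.91×0.94 + 0.2156×0.91×0.06 + 0.098×0.09×0.94 + 0.02156×0.09×0.06
        = 0.838292 + 0.011772 + 0.008291 + 0.000116 = 0.858471
Configurations with poppy-seed meal contribute 0.011888, so
  P(poppy-seed meal | ¬positive screen) = 0.011888 / 0.858471 ≈ 0.0138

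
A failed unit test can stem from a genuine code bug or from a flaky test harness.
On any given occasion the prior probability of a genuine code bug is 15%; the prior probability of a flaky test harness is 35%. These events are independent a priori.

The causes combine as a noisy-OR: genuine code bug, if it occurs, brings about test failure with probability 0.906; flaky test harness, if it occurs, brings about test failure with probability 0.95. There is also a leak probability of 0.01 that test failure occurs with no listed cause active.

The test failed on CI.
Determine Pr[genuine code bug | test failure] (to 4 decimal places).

Under noisy-OR, P(test failure | causes) = 1 − (1−0.01)·∏(1−qᵢ) over the active causes.
Enumerate the 4 (genuine code bug, flaky test harness) configurations and weight by the priors:
  P(test failure) = 0.01×0.85×0.65 + 0.9505×0.85×0.35 + 0.90694×0.15×0.65 + 0.995347×0.15×0.35
        = 0.005525 + 0.282774 + 0.088427 + 0.052256 = 0.428982
The terms with genuine code bug present sum to 0.140683, so
  P(genuine code bug | test failure) = 0.140683 / 0.428982 ≈ 0.3279

Pr[genuine code bug | test failure] ≈ 0.3279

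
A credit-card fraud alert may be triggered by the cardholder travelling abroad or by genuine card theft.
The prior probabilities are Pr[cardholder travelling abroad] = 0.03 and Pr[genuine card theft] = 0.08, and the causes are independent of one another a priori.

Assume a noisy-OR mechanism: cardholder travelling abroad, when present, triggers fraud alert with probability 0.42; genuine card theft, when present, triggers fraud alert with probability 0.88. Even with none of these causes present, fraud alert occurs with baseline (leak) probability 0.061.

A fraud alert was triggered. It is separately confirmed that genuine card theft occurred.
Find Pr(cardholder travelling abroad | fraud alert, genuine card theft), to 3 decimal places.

Under noisy-OR, P(fraud alert | causes) = 1 − (1−0.061)·∏(1−qᵢ) over the active causes.
By total probability over both values of cardholder travelling abroad:
  P(fraud alert | genuine card theft) = 0.88732×0.97 + 0.934646×0.03
        = 0.860700 + 0.028039 = 0.888739
Keeping only the cardholder travelling abroad-present terms gives 0.028039, so
  P(cardholder travelling abroad | fraud alert, genuine card theft) = 0.028039 / 0.888739 ≈ 0.032

Pr(cardholder travelling abroad | fraud alert, genuine card theft) ≈ 0.032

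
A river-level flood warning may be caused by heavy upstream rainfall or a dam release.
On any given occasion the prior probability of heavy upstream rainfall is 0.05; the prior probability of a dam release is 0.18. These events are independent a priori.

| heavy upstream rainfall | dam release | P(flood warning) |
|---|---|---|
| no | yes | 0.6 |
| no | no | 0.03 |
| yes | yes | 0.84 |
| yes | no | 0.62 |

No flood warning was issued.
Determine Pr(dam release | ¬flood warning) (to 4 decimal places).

Pr(dam release | ¬flood warning) ≈ 0.0830

P(¬flood warning) = 0.97×0.95×0.82 + 0.4×0.95×0.18 + 0.38×0.05×0.82 + 0.16×0.05×0.18 = 0.755630 + 0.068400 + 0.015580 + 0.001440 = 0.841050
Restricting to configurations with dam release present: 0.068400 + 0.001440 = 0.069840.
P(dam release | ¬flood warning) = 0.069840 / 0.841050 ≈ 0.0830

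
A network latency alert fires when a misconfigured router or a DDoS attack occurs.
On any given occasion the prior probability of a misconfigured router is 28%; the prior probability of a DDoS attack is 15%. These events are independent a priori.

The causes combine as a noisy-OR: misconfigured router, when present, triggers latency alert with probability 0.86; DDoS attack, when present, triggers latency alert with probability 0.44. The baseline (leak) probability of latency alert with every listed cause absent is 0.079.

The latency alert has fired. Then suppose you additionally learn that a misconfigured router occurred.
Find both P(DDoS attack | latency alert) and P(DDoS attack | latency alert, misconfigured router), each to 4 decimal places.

Under noisy-OR, P(latency alert | causes) = 1 − (1−0.079)·∏(1−qᵢ) over the active causes.
P(latency alert) = 0.079*0.72*0.85 + 0.48424*0.72*0.15 + 0.87106*0.28*0.85 + 0.927794*0.28*0.15 = 0.048348 + 0.052298 + 0.207312 + 0.038967 = 0.346925
The DDoS attack-present share is 0.052298 + 0.038967 = 0.091265.
P(DDoS attack | latency alert) = 0.091265 / 0.346925 ≈ 0.2631

With the extra evidence:
Numerator (weight on configurations with DDoS attack): 0.927794·0.15 = 0.139169
Normalizer over all consistent configurations: 0.87106·0.85 + 0.927794·0.15 = 0.879570
Posterior = 0.139169 / 0.879570 ≈ 0.1582
The drop from 0.2631 to 0.1582 is the explaining-away (discounting) effect.

P(DDoS attack | latency alert) ≈ 0.2631; P(DDoS attack | latency alert, misconfigured router) ≈ 0.1582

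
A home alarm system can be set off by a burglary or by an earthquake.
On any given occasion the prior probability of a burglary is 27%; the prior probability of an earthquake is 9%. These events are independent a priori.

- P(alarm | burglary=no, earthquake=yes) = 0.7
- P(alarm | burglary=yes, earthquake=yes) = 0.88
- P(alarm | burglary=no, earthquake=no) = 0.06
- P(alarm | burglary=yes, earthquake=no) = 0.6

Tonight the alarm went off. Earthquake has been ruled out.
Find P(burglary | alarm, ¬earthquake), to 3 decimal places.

By total probability over both values of burglary:
  P(alarm | ¬earthquake) = 0.06×0.73 + 0.6×0.27
        = 0.043800 + 0.162000 = 0.205800
The terms with burglary present sum to 0.162000, so
  P(burglary | alarm, ¬earthquake) = 0.162000 / 0.205800 ≈ 0.787

P(burglary | alarm, ¬earthquake) ≈ 0.787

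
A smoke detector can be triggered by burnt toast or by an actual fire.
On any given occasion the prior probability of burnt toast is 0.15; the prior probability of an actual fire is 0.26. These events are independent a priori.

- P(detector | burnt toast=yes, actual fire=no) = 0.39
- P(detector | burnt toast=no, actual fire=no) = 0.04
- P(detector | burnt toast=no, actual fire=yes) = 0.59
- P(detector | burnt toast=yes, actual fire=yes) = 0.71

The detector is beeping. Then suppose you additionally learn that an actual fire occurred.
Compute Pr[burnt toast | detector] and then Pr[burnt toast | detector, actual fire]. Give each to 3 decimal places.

Enumerate the 4 (burnt toast, actual fire) configurations and weight by the priors:
  P(detector) = 0.04·0.85·0.74 + 0.59·0.85·0.26 + 0.39·0.15·0.74 + 0.71·0.15·0.26
        = 0.025160 + 0.130390 + 0.043290 + 0.027690 = 0.226530
Configurations with burnt toast contribute 0.070980, so
  P(burnt toast | detector) = 0.070980 / 0.226530 ≈ 0.313

With the extra evidence:
Sum P(detector|·) weighted by the priors over both values of burnt toast:
  P(detector | actual fire) = 0.59×0.85 + 0.71×0.15
        = 0.501500 + 0.106500 = 0.608000
The terms with burnt toast present sum to 0.106500, so
  P(burnt toast | detector, actual fire) = 0.106500 / 0.608000 ≈ 0.175
The drop from 0.313 to 0.175 is the explaining-away (discounting) effect.

Pr[burnt toast | detector] ≈ 0.313; Pr[burnt toast | detector, actual fire] ≈ 0.175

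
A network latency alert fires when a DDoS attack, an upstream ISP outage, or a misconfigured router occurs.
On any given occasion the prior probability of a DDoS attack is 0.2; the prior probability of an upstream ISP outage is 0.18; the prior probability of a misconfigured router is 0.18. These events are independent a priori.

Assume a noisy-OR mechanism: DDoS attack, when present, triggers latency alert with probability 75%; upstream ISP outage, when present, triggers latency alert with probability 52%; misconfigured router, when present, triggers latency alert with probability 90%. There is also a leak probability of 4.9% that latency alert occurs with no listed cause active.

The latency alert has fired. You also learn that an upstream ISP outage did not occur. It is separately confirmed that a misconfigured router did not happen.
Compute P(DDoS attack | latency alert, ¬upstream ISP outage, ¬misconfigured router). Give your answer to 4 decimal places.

P(DDoS attack | latency alert, ¬upstream ISP outage, ¬misconfigured router) ≈ 0.7955

Under noisy-OR, P(latency alert | causes) = 1 − (1−0.049)·∏(1−qᵢ) over the active causes.
Sum P(latency alert|·) weighted by the priors over both values of DDoS attack:
  P(latency alert | ¬upstream ISP outage, ¬misconfigured router) = 0.049·0.8 + 0.76225·0.2
        = 0.039200 + 0.152450 = 0.191650
The terms with DDoS attack present sum to 0.152450, so
  P(DDoS attack | latency alert, ¬upstream ISP outage, ¬misconfigured router) = 0.152450 / 0.191650 ≈ 0.7955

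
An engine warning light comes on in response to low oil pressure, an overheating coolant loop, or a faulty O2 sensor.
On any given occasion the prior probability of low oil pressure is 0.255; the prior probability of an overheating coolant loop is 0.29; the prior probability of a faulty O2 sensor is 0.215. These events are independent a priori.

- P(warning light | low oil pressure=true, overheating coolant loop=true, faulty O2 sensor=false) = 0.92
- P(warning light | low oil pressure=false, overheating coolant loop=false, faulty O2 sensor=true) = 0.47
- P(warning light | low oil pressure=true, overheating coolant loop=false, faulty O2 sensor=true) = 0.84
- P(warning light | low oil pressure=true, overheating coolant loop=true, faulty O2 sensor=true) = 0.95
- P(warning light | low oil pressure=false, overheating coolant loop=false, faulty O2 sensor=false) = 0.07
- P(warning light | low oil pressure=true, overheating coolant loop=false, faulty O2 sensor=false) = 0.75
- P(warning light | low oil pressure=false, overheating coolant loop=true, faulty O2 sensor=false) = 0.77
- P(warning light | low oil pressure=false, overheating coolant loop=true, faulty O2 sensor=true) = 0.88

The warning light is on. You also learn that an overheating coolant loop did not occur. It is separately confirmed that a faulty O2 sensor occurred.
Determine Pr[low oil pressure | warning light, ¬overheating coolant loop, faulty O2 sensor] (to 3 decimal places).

Pr[low oil pressure | warning light, ¬overheating coolant loop, faulty O2 sensor] ≈ 0.380

Sum P(warning light|·) weighted by the priors over both values of low oil pressure:
  P(warning light | ¬overheating coolant loop, faulty O2 sensor) = 0.47×0.745 + 0.84×0.255
        = 0.350150 + 0.214200 = 0.564350
Keeping only the low oil pressure-present terms gives 0.214200, so
  P(low oil pressure | warning light, ¬overheating coolant loop, faulty O2 sensor) = 0.214200 / 0.564350 ≈ 0.380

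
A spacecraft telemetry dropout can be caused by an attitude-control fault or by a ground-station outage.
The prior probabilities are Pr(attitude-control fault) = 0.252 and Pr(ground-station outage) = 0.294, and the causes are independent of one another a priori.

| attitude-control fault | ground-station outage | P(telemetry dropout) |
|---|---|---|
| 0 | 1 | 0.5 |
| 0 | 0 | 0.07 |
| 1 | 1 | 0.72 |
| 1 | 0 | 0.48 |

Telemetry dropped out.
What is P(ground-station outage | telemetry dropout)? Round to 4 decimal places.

Numerator (weight on configurations with ground-station outage): 0.109956 + 0.053343 = 0.163299
The normalizing constant is 0.07·0.748·0.706 + 0.5·0.748·0.294 + 0.48·0.252·0.706 + 0.72·0.252·0.294 = 0.285663
P(ground-station outage | telemetry dropout) = 0.163299/0.285663 ≈ 0.5716

P(ground-station outage | telemetry dropout) ≈ 0.5716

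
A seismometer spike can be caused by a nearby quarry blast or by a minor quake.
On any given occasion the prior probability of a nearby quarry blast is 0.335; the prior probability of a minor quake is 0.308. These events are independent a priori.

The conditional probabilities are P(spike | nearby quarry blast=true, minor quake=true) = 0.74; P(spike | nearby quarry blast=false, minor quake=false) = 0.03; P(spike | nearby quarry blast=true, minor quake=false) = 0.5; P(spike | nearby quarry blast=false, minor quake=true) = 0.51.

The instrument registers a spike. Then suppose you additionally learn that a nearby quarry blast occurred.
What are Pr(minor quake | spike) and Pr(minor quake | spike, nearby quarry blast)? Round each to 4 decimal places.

By total probability over the 4 (nearby quarry blast, minor quake) configurations:
  P(spike) = 0.03*0.665*0.692 + 0.51*0.665*0.308 + 0.5*0.335*0.692 + 0.74*0.335*0.308
        = 0.013805 + 0.104458 + 0.115910 + 0.076353 = 0.310526
The terms with minor quake present sum to 0.180811, so
  P(minor quake | spike) = 0.180811 / 0.310526 ≈ 0.5823

With the extra evidence:
By total probability over both values of minor quake:
  P(spike | nearby quarry blast) = 0.5×0.692 + 0.74×0.308
        = 0.346000 + 0.227920 = 0.573920
Configurations with minor quake contribute 0.227920, so
  P(minor quake | spike, nearby quarry blast) = 0.227920 / 0.573920 ≈ 0.3971
The drop from 0.5823 to 0.3971 is the explaining-away (discounting) effect.

Pr(minor quake | spike) ≈ 0.5823; Pr(minor quake | spike, nearby quarry blast) ≈ 0.3971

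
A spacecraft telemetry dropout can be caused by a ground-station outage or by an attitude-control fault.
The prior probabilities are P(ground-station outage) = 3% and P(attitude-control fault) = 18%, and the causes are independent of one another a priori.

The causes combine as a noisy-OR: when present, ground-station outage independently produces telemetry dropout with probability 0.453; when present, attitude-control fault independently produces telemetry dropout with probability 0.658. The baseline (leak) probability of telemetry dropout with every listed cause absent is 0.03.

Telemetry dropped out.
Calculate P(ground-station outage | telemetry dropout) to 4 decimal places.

Under noisy-OR, P(telemetry dropout | causes) = 1 − (1−0.03)·∏(1−qᵢ) over the active causes.
By total probability over the 4 (ground-station outage, attitude-control fault) configurations:
  P(telemetry dropout) = 0.03*0.97*0.82 + 0.66826*0.97*0.18 + 0.46941*0.03*0.82 + 0.818538*0.03*0.18
        = 0.023862 + 0.116678 + 0.011547 + 0.004420 = 0.156507
Configurations with ground-station outage contribute 0.015967, so
  P(ground-station outage | telemetry dropout) = 0.015967 / 0.156507 ≈ 0.1020

P(ground-station outage | telemetry dropout) ≈ 0.1020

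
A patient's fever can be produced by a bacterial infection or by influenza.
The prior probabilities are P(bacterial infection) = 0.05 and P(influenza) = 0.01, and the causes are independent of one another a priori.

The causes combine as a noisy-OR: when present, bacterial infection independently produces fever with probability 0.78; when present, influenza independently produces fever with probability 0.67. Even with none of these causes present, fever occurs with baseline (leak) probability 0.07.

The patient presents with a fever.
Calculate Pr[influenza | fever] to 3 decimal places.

Pr[influenza | fever] ≈ 0.063

Under noisy-OR, P(fever | causes) = 1 − (1−0.07)·∏(1−qᵢ) over the active causes.
For the numerator, keep only influenza=true terms: 0.006584 + 0.000466 = 0.007050
Normalizer over all consistent configurations: 0.07·0.95·0.99 + 0.6931·0.95·0.01 + 0.7954·0.05·0.99 + 0.932482·0.05·0.01 = 0.112257
Posterior = 0.007050 / 0.112257 ≈ 0.063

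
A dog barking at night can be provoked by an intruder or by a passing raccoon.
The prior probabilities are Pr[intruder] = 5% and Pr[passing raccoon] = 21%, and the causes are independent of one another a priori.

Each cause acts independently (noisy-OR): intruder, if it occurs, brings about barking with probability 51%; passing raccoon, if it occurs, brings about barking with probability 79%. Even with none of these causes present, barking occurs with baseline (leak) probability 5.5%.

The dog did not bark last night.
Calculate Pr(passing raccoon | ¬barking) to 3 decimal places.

Under noisy-OR, P(barking | causes) = 1 − (1−0.055)·∏(1−qᵢ) over the active causes.
P(¬barking) = 0.945×0.95×0.79 + 0.19845×0.95×0.21 + 0.46305×0.05×0.79 + 0.09724×0.05×0.21 = 0.709222 + 0.039591 + 0.018290 + 0.001021 = 0.768124
The passing raccoon-present share is 0.039591 + 0.001021 = 0.040612.
Hence the posterior is 0.040612/0.768124 ≈ 0.053.

Pr(passing raccoon | ¬barking) ≈ 0.053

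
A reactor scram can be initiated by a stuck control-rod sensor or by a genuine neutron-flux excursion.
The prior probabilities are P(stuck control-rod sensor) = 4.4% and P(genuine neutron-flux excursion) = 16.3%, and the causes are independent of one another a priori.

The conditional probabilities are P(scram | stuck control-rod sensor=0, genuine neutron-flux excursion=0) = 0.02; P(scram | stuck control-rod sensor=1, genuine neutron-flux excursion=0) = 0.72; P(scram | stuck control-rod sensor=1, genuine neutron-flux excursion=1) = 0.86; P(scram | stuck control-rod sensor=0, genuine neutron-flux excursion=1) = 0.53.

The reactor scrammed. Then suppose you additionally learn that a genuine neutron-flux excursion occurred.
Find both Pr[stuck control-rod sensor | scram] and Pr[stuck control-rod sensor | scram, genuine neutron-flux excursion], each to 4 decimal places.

Pr[stuck control-rod sensor | scram] ≈ 0.2490; Pr[stuck control-rod sensor | scram, genuine neutron-flux excursion] ≈ 0.0695

P(scram) = 0.02×0.956×0.837 + 0.53×0.956×0.163 + 0.72×0.044×0.837 + 0.86×0.044×0.163 = 0.016003 + 0.082589 + 0.026516 + 0.006168 = 0.131276
Restricting to configurations with stuck control-rod sensor present: 0.026516 + 0.006168 = 0.032684.
P(stuck control-rod sensor | scram) = 0.032684 / 0.131276 ≈ 0.2490

With the extra evidence:
P(scram | genuine neutron-flux excursion) = 0.53*0.956 + 0.86*0.044 = 0.506680 + 0.037840 = 0.544520
The stuck control-rod sensor-present share is 0.86*0.044 = 0.037840.
So P(stuck control-rod sensor | scram, genuine neutron-flux excursion) = 0.037840/0.544520 ≈ 0.0695.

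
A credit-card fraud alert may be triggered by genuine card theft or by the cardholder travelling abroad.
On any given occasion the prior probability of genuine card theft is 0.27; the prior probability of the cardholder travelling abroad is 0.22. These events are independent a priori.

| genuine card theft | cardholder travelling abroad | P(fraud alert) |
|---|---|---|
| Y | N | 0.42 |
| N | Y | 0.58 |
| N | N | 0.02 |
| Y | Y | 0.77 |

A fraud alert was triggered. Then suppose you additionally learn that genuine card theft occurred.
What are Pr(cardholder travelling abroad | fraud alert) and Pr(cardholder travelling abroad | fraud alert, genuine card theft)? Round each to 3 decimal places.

P(fraud alert) = 0.02·0.73·0.78 + 0.58·0.73·0.22 + 0.42·0.27·0.78 + 0.77·0.27·0.22 = 0.011388 + 0.093148 + 0.088452 + 0.045738 = 0.238726
The cardholder travelling abroad-present share is 0.093148 + 0.045738 = 0.138886.
Hence the posterior is 0.138886/0.238726 ≈ 0.582.

Now condition on the additional information:
Weight on cardholder travelling abroad=true, given the evidence: 0.77×0.22 = 0.169400
Denominator P(fraud alert | genuine card theft): 0.42×0.78 + 0.77×0.22 = 0.497000
P(cardholder travelling abroad | fraud alert, genuine card theft) = 0.169400/0.497000 ≈ 0.341
This is intercausal reasoning (explaining away): once genuine card theft accounts for the fraud alert, cardholder travelling abroad becomes less likely.

Pr(cardholder travelling abroad | fraud alert) ≈ 0.582; Pr(cardholder travelling abroad | fraud alert, genuine card theft) ≈ 0.341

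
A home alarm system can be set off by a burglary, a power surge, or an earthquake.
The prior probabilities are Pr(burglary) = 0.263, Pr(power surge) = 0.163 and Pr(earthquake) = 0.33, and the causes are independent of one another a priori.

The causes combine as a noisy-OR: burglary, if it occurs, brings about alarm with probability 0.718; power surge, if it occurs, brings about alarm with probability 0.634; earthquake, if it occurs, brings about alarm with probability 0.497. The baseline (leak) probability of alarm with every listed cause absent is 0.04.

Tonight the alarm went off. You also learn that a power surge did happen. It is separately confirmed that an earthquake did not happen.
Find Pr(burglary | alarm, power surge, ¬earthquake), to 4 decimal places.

Under noisy-OR, P(alarm | causes) = 1 − (1−0.04)·∏(1−qᵢ) over the active causes.
Weight on burglary=true, given the evidence: 0.900916×0.263 = 0.236941
Normalizer over all consistent configurations: 0.64864×0.737 + 0.900916×0.263 = 0.714989
P(burglary | alarm, power surge, ¬earthquake) = 0.236941/0.714989 ≈ 0.3314

Pr(burglary | alarm, power surge, ¬earthquake) ≈ 0.3314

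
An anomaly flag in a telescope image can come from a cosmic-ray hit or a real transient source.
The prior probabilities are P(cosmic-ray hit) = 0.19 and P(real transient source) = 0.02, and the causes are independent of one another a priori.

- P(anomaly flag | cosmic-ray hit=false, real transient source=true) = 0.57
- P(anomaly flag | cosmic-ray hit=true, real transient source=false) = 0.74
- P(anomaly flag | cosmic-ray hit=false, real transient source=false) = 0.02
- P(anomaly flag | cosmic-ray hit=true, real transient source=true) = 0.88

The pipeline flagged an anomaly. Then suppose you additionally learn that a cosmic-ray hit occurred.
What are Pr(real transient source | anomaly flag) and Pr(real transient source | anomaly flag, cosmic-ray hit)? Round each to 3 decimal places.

P(anomaly flag) = 0.02*0.81*0.98 + 0.57*0.81*0.02 + 0.74*0.19*0.98 + 0.88*0.19*0.02 = 0.015876 + 0.009234 + 0.137788 + 0.003344 = 0.166242
Restricting to configurations with real transient source present: 0.009234 + 0.003344 = 0.012578.
P(real transient source | anomaly flag) = 0.012578 / 0.166242 ≈ 0.076

Now condition on the additional information:
Numerator (weight on configurations with real transient source): 0.88·0.02 = 0.017600
Denominator P(anomaly flag | cosmic-ray hit): 0.74·0.98 + 0.88·0.02 = 0.742800
Posterior = 0.017600 / 0.742800 ≈ 0.024
The drop from 0.076 to 0.024 is the explaining-away (discounting) effect.

Pr(real transient source | anomaly flag) ≈ 0.076; Pr(real transient source | anomaly flag, cosmic-ray hit) ≈ 0.024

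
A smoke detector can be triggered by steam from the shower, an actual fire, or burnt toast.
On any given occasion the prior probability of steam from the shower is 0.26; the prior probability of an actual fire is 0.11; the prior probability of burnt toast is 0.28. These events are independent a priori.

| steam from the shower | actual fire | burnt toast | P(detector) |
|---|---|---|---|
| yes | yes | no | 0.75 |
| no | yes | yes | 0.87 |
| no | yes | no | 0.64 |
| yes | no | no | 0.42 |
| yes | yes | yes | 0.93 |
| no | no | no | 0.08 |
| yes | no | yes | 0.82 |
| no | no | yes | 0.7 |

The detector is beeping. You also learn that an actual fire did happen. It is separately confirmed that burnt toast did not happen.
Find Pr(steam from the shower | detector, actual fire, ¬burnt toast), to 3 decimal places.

Weight on steam from the shower=true, given the evidence: 0.75*0.26 = 0.195000
The normalizing constant is 0.64*0.74 + 0.75*0.26 = 0.668600
P(steam from the shower | detector, actual fire, ¬burnt toast) = 0.195000/0.668600 ≈ 0.292

Pr(steam from the shower | detector, actual fire, ¬burnt toast) ≈ 0.292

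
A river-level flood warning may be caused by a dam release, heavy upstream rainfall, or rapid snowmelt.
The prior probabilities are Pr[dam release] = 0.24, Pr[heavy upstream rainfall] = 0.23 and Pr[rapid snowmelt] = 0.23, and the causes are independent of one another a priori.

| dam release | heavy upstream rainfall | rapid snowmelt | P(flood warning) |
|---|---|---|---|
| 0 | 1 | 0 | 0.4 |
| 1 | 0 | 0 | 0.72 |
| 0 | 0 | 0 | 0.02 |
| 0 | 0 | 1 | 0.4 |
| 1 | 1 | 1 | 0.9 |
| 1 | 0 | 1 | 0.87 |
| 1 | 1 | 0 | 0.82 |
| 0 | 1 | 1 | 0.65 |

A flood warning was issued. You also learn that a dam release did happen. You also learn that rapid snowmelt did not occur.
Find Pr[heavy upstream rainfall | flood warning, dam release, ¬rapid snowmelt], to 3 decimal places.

Pr[heavy upstream rainfall | flood warning, dam release, ¬rapid snowmelt] ≈ 0.254

For the numerator, keep only heavy upstream rainfall=true terms: 0.82·0.23 = 0.188600
Denominator P(flood warning | dam release, ¬rapid snowmelt): 0.72·0.77 + 0.82·0.23 = 0.743000
Posterior = 0.188600 / 0.743000 ≈ 0.254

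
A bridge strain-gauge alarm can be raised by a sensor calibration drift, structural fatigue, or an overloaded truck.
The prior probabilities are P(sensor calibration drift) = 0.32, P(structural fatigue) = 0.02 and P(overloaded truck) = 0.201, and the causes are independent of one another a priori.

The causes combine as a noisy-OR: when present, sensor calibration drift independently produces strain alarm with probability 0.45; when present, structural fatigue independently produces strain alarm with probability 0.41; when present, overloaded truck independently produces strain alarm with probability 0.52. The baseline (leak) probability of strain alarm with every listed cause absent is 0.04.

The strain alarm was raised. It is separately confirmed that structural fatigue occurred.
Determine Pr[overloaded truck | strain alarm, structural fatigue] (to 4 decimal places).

Under noisy-OR, P(strain alarm | causes) = 1 − (1−0.04)·∏(1−qᵢ) over the active causes.
For the numerator, keep only overloaded truck=true terms: 0.099521 + 0.054702 = 0.154223
Denominator P(strain alarm | structural fatigue): 0.4336·0.68·0.799 + 0.728128·0.68·0.201 + 0.68848·0.32·0.799 + 0.85047·0.32·0.201 = 0.565838
P(overloaded truck | strain alarm, structural fatigue) = 0.154223/0.565838 ≈ 0.2726

Pr[overloaded truck | strain alarm, structural fatigue] ≈ 0.2726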